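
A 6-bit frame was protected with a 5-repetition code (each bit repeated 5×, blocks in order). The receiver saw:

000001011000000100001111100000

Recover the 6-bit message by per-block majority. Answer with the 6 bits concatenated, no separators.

Block 1 (00000): 0 ones → 0
Block 2 (10110): 3 ones → 1
Block 3 (00000): 0 ones → 0
Block 4 (10000): 1 one → 0
Block 5 (11111): 5 ones → 1
Block 6 (00000): 0 ones → 0

010010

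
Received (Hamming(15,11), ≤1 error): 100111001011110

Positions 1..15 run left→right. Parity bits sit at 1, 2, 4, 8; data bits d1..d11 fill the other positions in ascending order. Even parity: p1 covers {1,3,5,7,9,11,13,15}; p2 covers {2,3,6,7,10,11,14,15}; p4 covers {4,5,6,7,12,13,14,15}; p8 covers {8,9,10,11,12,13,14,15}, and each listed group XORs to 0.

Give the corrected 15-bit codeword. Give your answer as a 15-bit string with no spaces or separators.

s1 (pos 1,3,5,7,9,11,13,15): 1⊕0⊕1⊕0⊕1⊕1⊕1⊕0 = 1
s2 (pos 2,3,6,7,10,11,14,15): 0⊕0⊕1⊕0⊕0⊕1⊕1⊕0 = 1
s4 (pos 4,5,6,7,12,13,14,15): 1⊕1⊕1⊕0⊕1⊕1⊕1⊕0 = 0
s8 (pos 8,9,10,11,12,13,14,15): 0⊕1⊕0⊕1⊕1⊕1⊕1⊕0 = 1
Syndrome s8…s1 = 1011 → error at position 11.
Flip position 11: 100111001011110 → 100111001001110

100111001001110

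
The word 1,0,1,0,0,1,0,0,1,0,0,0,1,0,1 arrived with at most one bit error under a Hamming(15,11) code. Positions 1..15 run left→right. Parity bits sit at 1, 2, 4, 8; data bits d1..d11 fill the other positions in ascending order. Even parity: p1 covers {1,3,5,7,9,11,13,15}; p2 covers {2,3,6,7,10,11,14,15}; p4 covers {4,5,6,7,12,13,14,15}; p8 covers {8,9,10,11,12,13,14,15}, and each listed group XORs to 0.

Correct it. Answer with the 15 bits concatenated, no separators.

s1 (pos 1,3,5,7,9,11,13,15): 1⊕1⊕0⊕0⊕1⊕0⊕1⊕1 = 1
s2 (pos 2,3,6,7,10,11,14,15): 0⊕1⊕1⊕0⊕0⊕0⊕0⊕1 = 1
s4 (pos 4,5,6,7,12,13,14,15): 0⊕0⊕1⊕0⊕0⊕1⊕0⊕1 = 1
s8 (pos 8,9,10,11,12,13,14,15): 0⊕1⊕0⊕0⊕0⊕1⊕0⊕1 = 1
Syndrome s8…s1 = 1111 → error at position 15.
Flip position 15: 101001001000101 → 101001001000100

101001001000100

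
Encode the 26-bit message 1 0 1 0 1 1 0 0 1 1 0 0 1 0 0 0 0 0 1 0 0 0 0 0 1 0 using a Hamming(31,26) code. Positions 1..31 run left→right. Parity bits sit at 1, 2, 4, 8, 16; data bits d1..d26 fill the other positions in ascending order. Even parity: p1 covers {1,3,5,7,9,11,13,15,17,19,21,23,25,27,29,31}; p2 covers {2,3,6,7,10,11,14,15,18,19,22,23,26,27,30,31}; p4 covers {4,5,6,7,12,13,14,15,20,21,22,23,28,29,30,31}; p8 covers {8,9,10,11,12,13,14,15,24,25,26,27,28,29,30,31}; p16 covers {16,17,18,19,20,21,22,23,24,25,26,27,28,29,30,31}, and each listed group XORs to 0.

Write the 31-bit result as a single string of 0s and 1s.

Place data at non-parity positions: p1 p2 1 p4 0 1 0 p8 1 1 0 0 1 1 0 p16 0 1 0 0 0 0 0 1 0 0 0 0 0 1 0
p1 (pos 1,3,5,7,9,11,13,15,17,19,21,23,25,27,29,31): XOR of data positions = 1⊕0⊕0⊕1⊕0⊕1⊕0⊕0⊕0⊕0⊕0⊕0⊕0⊕0⊕0 = 1
p2 (pos 2,3,6,7,10,11,14,15,18,19,22,23,26,27,30,31): XOR of data positions = 1⊕1⊕0⊕1⊕0⊕1⊕0⊕1⊕0⊕0⊕0⊕0⊕0⊕1⊕0 = 0
p4 (pos 4,5,6,7,12,13,14,15,20,21,22,23,28,29,30,31): XOR of data positions = 0⊕1⊕0⊕0⊕1⊕1⊕0⊕0⊕0⊕0⊕0⊕0⊕0⊕1⊕0 = 0
p8 (pos 8,9,10,11,12,13,14,15,24,25,26,27,28,29,30,31): XOR of data positions = 1⊕1⊕0⊕0⊕1⊕1⊕0⊕1⊕0⊕0⊕0⊕0⊕0⊕1⊕0 = 0
p16 (pos 16,17,18,19,20,21,22,23,24,25,26,27,28,29,30,31): XOR of data positions = 0⊕1⊕0⊕0⊕0⊕0⊕0⊕1⊕0⊕0⊕0⊕0⊕0⊕1⊕0 = 1
Codeword: 1010010011001101010000010000010

1010010011001101010000010000010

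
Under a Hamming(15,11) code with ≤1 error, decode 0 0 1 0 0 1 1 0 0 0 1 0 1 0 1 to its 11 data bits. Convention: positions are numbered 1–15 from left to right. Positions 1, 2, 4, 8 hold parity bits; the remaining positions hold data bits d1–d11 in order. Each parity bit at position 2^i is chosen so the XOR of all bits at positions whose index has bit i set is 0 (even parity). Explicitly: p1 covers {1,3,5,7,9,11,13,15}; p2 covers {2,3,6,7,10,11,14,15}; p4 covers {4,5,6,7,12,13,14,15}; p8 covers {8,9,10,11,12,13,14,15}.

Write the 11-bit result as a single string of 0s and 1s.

s1 (pos 1,3,5,7,9,11,13,15): 0⊕1⊕0⊕1⊕0⊕1⊕1⊕1 = 1
s2 (pos 2,3,6,7,10,11,14,15): 0⊕1⊕1⊕1⊕0⊕1⊕0⊕1 = 1
s4 (pos 4,5,6,7,12,13,14,15): 0⊕0⊕1⊕1⊕0⊕1⊕0⊕1 = 0
s8 (pos 8,9,10,11,12,13,14,15): 0⊕0⊕0⊕1⊕0⊕1⊕0⊕1 = 1
Syndrome s8…s1 = 1011 → error at position 11.
Flip position 11: 001001100010101 → 001001100000101
Read data bits from positions 3,5,6,7,9,10,11,12,13,14,15: 10110000101

10110000101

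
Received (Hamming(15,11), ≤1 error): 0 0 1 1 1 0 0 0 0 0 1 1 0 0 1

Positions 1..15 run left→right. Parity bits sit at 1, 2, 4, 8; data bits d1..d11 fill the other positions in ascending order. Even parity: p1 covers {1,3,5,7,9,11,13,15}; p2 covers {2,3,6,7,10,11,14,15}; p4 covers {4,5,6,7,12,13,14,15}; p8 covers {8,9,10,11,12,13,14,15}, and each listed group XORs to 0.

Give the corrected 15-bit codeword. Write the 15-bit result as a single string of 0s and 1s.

s1 (pos 1,3,5,7,9,11,13,15): 0⊕1⊕1⊕0⊕0⊕1⊕0⊕1 = 0
s2 (pos 2,3,6,7,10,11,14,15): 0⊕1⊕0⊕0⊕0⊕1⊕0⊕1 = 1
s4 (pos 4,5,6,7,12,13,14,15): 1⊕1⊕0⊕0⊕1⊕0⊕0⊕1 = 0
s8 (pos 8,9,10,11,12,13,14,15): 0⊕0⊕0⊕1⊕1⊕0⊕0⊕1 = 1
Syndrome s8…s1 = 1010 → error at position 10.
Flip position 10: 001110000011001 → 001110000111001

001110000111001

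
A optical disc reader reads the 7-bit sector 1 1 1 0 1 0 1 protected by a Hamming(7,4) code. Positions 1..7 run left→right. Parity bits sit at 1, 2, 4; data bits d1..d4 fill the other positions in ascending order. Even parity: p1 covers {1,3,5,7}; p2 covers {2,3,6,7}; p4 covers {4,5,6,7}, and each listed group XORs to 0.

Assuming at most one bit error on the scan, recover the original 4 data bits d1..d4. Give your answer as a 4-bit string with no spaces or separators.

1101

s1 (pos 1,3,5,7): 1⊕1⊕1⊕1 = 0
s2 (pos 2,3,6,7): 1⊕1⊕0⊕1 = 1
s4 (pos 4,5,6,7): 0⊕1⊕0⊕1 = 0
Syndrome s4…s1 = 010 → error at position 2.
Flip position 2: 1110101 → 1010101
Read data bits from positions 3,5,6,7: 1101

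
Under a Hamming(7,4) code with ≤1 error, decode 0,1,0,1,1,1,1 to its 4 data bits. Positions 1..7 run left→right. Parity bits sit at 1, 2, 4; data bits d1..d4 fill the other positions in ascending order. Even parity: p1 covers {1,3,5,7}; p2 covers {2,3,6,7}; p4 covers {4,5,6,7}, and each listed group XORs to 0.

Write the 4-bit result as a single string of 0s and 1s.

0111

s1 (pos 1,3,5,7): 0⊕0⊕1⊕1 = 0
s2 (pos 2,3,6,7): 1⊕0⊕1⊕1 = 1
s4 (pos 4,5,6,7): 1⊕1⊕1⊕1 = 0
Syndrome s4…s1 = 010 → error at position 2.
Flip position 2: 0101111 → 0001111
Read data bits from positions 3,5,6,7: 0111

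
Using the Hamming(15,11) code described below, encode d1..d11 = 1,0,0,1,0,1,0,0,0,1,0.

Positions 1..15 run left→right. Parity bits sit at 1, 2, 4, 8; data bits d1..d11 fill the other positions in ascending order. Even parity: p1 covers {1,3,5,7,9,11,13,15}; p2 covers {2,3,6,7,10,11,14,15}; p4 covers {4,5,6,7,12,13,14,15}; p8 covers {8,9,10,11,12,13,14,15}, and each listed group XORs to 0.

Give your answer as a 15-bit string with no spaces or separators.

001000100100010

Place data at non-parity positions: p1 p2 1 p4 0 0 1 p8 0 1 0 0 0 1 0
p1 (pos 1,3,5,7,9,11,13,15): XOR of data positions = 1⊕0⊕1⊕0⊕0⊕0⊕0 = 0
p2 (pos 2,3,6,7,10,11,14,15): XOR of data positions = 1⊕0⊕1⊕1⊕0⊕1⊕0 = 0
p4 (pos 4,5,6,7,12,13,14,15): XOR of data positions = 0⊕0⊕1⊕0⊕0⊕1⊕0 = 0
p8 (pos 8,9,10,11,12,13,14,15): XOR of data positions = 0⊕1⊕0⊕0⊕0⊕1⊕0 = 0
Codeword: 001000100100010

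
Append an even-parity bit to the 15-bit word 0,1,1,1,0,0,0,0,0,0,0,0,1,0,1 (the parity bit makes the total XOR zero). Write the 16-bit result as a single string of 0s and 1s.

XOR of the 15 data bits: 0⊕1⊕1⊕1⊕0⊕0⊕0⊕0⊕0⊕0⊕0⊕0⊕1⊕0⊕1 = 1
Parity bit = 1 (so all 16 bits XOR to 0).

0111000000001011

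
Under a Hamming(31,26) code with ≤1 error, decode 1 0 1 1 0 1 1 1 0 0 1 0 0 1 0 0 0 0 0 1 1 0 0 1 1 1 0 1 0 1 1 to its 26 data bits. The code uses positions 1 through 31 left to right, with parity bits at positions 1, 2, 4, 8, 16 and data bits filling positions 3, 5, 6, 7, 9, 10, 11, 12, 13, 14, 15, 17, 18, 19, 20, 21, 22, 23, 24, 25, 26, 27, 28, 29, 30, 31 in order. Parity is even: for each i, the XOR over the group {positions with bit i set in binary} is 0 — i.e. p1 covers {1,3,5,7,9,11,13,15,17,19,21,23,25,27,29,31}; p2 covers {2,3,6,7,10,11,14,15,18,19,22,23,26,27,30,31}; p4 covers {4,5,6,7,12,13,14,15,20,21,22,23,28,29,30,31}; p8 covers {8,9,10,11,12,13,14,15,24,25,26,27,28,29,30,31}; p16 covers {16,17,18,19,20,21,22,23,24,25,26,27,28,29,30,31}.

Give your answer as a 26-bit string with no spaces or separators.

10110010110000110011101011

s1 (pos 1,3,5,7,9,11,13,15,17,19,21,23,25,27,29,31): 1⊕1⊕0⊕1⊕0⊕1⊕0⊕0⊕0⊕0⊕1⊕0⊕1⊕0⊕0⊕1 = 1
s2 (pos 2,3,6,7,10,11,14,15,18,19,22,23,26,27,30,31): 0⊕1⊕1⊕1⊕0⊕1⊕1⊕0⊕0⊕0⊕0⊕0⊕1⊕0⊕1⊕1 = 0
s4 (pos 4,5,6,7,12,13,14,15,20,21,22,23,28,29,30,31): 1⊕0⊕1⊕1⊕0⊕0⊕1⊕0⊕1⊕1⊕0⊕0⊕1⊕0⊕1⊕1 = 1
s8 (pos 8,9,10,11,12,13,14,15,24,25,26,27,28,29,30,31): 1⊕0⊕0⊕1⊕0⊕0⊕1⊕0⊕1⊕1⊕1⊕0⊕1⊕0⊕1⊕1 = 1
s16 (pos 16,17,18,19,20,21,22,23,24,25,26,27,28,29,30,31): 0⊕0⊕0⊕0⊕1⊕1⊕0⊕0⊕1⊕1⊕1⊕0⊕1⊕0⊕1⊕1 = 0
Syndrome s16…s1 = 01101 → error at position 13.
Flip position 13: 1011011100100100000110011101011 → 1011011100101100000110011101011
Read data bits from positions 3,5,6,7,9,10,11,12,13,14,15,17,18,19,20,21,22,23,24,25,26,27,28,29,30,31: 10110010110000110011101011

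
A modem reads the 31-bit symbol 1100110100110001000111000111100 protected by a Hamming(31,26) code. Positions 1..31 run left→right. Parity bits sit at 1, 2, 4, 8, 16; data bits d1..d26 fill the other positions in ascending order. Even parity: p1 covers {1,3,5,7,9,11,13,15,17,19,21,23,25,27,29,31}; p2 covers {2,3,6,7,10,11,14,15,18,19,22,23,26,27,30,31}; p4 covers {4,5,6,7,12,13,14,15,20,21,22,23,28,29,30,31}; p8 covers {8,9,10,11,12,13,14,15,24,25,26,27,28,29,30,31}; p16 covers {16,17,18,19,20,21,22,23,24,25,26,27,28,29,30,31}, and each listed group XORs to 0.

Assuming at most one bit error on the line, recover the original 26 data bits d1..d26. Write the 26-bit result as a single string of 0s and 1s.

01100011000000111000111100

s1 (pos 1,3,5,7,9,11,13,15,17,19,21,23,25,27,29,31): 1⊕0⊕1⊕0⊕0⊕1⊕0⊕0⊕0⊕0⊕1⊕0⊕0⊕1⊕1⊕0 = 0
s2 (pos 2,3,6,7,10,11,14,15,18,19,22,23,26,27,30,31): 1⊕0⊕1⊕0⊕0⊕1⊕0⊕0⊕0⊕0⊕1⊕0⊕1⊕1⊕0⊕0 = 0
s4 (pos 4,5,6,7,12,13,14,15,20,21,22,23,28,29,30,31): 0⊕1⊕1⊕0⊕1⊕0⊕0⊕0⊕1⊕1⊕1⊕0⊕1⊕1⊕0⊕0 = 0
s8 (pos 8,9,10,11,12,13,14,15,24,25,26,27,28,29,30,31): 1⊕0⊕0⊕1⊕1⊕0⊕0⊕0⊕0⊕0⊕1⊕1⊕1⊕1⊕0⊕0 = 1
s16 (pos 16,17,18,19,20,21,22,23,24,25,26,27,28,29,30,31): 1⊕0⊕0⊕0⊕1⊕1⊕1⊕0⊕0⊕0⊕1⊕1⊕1⊕1⊕0⊕0 = 0
Syndrome s16…s1 = 01000 → error at position 8.
Flip position 8: 1100110100110001000111000111100 → 1100110000110001000111000111100
Read data bits from positions 3,5,6,7,9,10,11,12,13,14,15,17,18,19,20,21,22,23,24,25,26,27,28,29,30,31: 01100011000000111000111100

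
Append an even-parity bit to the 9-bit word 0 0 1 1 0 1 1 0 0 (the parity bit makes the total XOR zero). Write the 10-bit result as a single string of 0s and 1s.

XOR of the 9 data bits: 0⊕0⊕1⊕1⊕0⊕1⊕1⊕0⊕0 = 0
Parity bit = 0 (so all 10 bits XOR to 0).

0011011000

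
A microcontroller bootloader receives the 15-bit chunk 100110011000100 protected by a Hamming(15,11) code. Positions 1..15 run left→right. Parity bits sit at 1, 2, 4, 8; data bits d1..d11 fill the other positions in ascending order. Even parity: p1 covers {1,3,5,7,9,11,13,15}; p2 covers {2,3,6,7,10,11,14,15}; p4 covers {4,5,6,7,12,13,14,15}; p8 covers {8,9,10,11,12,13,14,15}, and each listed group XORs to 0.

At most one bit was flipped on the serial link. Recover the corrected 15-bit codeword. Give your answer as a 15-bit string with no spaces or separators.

s1 (pos 1,3,5,7,9,11,13,15): 1⊕0⊕1⊕0⊕1⊕0⊕1⊕0 = 0
s2 (pos 2,3,6,7,10,11,14,15): 0⊕0⊕0⊕0⊕0⊕0⊕0⊕0 = 0
s4 (pos 4,5,6,7,12,13,14,15): 1⊕1⊕0⊕0⊕0⊕1⊕0⊕0 = 1
s8 (pos 8,9,10,11,12,13,14,15): 1⊕1⊕0⊕0⊕0⊕1⊕0⊕0 = 1
Syndrome s8…s1 = 1100 → error at position 12.
Flip position 12: 100110011000100 → 100110011001100

100110011001100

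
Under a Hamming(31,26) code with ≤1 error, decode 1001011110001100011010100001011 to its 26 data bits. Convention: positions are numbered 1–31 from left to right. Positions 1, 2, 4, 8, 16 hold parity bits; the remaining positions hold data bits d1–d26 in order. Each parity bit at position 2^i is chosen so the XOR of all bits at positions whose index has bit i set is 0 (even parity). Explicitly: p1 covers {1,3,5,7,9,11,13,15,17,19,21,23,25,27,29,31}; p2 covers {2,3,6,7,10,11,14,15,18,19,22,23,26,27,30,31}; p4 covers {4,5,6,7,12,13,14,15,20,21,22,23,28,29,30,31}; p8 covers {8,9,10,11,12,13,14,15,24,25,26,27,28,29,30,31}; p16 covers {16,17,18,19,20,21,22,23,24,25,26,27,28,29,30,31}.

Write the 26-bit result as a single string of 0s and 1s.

00111000110011010110001011

s1 (pos 1,3,5,7,9,11,13,15,17,19,21,23,25,27,29,31): 1⊕0⊕0⊕1⊕1⊕0⊕1⊕0⊕0⊕1⊕1⊕1⊕0⊕0⊕0⊕1 = 0
s2 (pos 2,3,6,7,10,11,14,15,18,19,22,23,26,27,30,31): 0⊕0⊕1⊕1⊕0⊕0⊕1⊕0⊕1⊕1⊕0⊕1⊕0⊕0⊕1⊕1 = 0
s4 (pos 4,5,6,7,12,13,14,15,20,21,22,23,28,29,30,31): 1⊕0⊕1⊕1⊕0⊕1⊕1⊕0⊕0⊕1⊕0⊕1⊕1⊕0⊕1⊕1 = 0
s8 (pos 8,9,10,11,12,13,14,15,24,25,26,27,28,29,30,31): 1⊕1⊕0⊕0⊕0⊕1⊕1⊕0⊕0⊕0⊕0⊕0⊕1⊕0⊕1⊕1 = 1
s16 (pos 16,17,18,19,20,21,22,23,24,25,26,27,28,29,30,31): 0⊕0⊕1⊕1⊕0⊕1⊕0⊕1⊕0⊕0⊕0⊕0⊕1⊕0⊕1⊕1 = 1
Syndrome s16…s1 = 11000 → error at position 24.
Flip position 24: 1001011110001100011010100001011 → 1001011110001100011010110001011
Read data bits from positions 3,5,6,7,9,10,11,12,13,14,15,17,18,19,20,21,22,23,24,25,26,27,28,29,30,31: 00111000110011010110001011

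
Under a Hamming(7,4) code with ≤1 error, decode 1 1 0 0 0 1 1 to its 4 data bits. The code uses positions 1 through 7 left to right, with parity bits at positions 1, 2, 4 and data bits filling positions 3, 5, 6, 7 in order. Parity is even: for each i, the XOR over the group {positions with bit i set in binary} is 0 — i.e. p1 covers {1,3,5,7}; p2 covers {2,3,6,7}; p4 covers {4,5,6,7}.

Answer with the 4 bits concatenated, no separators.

0011

s1 (pos 1,3,5,7): 1⊕0⊕0⊕1 = 0
s2 (pos 2,3,6,7): 1⊕0⊕1⊕1 = 1
s4 (pos 4,5,6,7): 0⊕0⊕1⊕1 = 0
Syndrome s4…s1 = 010 → error at position 2.
Flip position 2: 1100011 → 1000011
Read data bits from positions 3,5,6,7: 0011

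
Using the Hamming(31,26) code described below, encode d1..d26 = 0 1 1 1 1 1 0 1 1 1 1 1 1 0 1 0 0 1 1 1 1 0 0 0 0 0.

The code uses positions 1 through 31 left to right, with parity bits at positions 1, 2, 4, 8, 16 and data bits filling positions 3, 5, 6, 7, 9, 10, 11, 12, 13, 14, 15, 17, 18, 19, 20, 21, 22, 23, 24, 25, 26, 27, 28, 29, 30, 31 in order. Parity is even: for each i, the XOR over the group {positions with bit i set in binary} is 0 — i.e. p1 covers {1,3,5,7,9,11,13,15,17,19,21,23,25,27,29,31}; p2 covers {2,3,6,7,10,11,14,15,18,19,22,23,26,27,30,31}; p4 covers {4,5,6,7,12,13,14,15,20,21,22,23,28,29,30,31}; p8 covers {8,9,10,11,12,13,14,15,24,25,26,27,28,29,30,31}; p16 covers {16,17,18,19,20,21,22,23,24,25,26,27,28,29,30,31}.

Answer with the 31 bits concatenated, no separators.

Place data at non-parity positions: p1 p2 0 p4 1 1 1 p8 1 1 0 1 1 1 1 p16 1 1 0 1 0 0 1 1 1 1 0 0 0 0 0
p1 (pos 1,3,5,7,9,11,13,15,17,19,21,23,25,27,29,31): XOR of data positions = 0⊕1⊕1⊕1⊕0⊕1⊕1⊕1⊕0⊕0⊕1⊕1⊕0⊕0⊕0 = 0
p2 (pos 2,3,6,7,10,11,14,15,18,19,22,23,26,27,30,31): XOR of data positions = 0⊕1⊕1⊕1⊕0⊕1⊕1⊕1⊕0⊕0⊕1⊕1⊕0⊕0⊕0 = 0
p4 (pos 4,5,6,7,12,13,14,15,20,21,22,23,28,29,30,31): XOR of data positions = 1⊕1⊕1⊕1⊕1⊕1⊕1⊕1⊕0⊕0⊕1⊕0⊕0⊕0⊕0 = 1
p8 (pos 8,9,10,11,12,13,14,15,24,25,26,27,28,29,30,31): XOR of data positions = 1⊕1⊕0⊕1⊕1⊕1⊕1⊕1⊕1⊕1⊕0⊕0⊕0⊕0⊕0 = 1
p16 (pos 16,17,18,19,20,21,22,23,24,25,26,27,28,29,30,31): XOR of data positions = 1⊕1⊕0⊕1⊕0⊕0⊕1⊕1⊕1⊕1⊕0⊕0⊕0⊕0⊕0 = 1
Codeword: 0001111111011111110100111100000

0001111111011111110100111100000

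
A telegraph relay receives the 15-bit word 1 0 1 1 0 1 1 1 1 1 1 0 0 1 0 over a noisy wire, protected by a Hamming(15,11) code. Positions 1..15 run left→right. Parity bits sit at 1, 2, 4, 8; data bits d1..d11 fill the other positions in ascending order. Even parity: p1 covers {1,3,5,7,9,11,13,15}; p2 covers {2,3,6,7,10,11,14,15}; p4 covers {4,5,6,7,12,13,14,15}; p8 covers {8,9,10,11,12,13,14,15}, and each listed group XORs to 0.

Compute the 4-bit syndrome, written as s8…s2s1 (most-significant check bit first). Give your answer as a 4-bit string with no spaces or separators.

1001

s1 (pos 1,3,5,7,9,11,13,15): 1⊕1⊕0⊕1⊕1⊕1⊕0⊕0 = 1
s2 (pos 2,3,6,7,10,11,14,15): 0⊕1⊕1⊕1⊕1⊕1⊕1⊕0 = 0
s4 (pos 4,5,6,7,12,13,14,15): 1⊕0⊕1⊕1⊕0⊕0⊕1⊕0 = 0
s8 (pos 8,9,10,11,12,13,14,15): 1⊕1⊕1⊕1⊕0⊕0⊕1⊕0 = 1
Syndrome s8…s1 = 1001 → error at position 9.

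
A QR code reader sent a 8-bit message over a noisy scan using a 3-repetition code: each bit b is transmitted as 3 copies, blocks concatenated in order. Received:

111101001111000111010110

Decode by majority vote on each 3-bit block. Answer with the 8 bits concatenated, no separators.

11010101

Block 1 (111): 3 ones → 1
Block 2 (101): 2 ones → 1
Block 3 (001): 1 one → 0
Block 4 (111): 3 ones → 1
Block 5 (000): 0 ones → 0
Block 6 (111): 3 ones → 1
Block 7 (010): 1 one → 0
Block 8 (110): 2 ones → 1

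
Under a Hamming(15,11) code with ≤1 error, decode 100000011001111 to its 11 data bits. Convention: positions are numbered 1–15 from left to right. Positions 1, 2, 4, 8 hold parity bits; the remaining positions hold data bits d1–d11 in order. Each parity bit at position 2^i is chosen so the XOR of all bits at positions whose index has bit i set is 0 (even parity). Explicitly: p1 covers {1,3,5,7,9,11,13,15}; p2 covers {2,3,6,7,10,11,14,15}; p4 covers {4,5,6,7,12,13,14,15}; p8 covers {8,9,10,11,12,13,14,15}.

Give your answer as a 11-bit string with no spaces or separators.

s1 (pos 1,3,5,7,9,11,13,15): 1⊕0⊕0⊕0⊕1⊕0⊕1⊕1 = 0
s2 (pos 2,3,6,7,10,11,14,15): 0⊕0⊕0⊕0⊕0⊕0⊕1⊕1 = 0
s4 (pos 4,5,6,7,12,13,14,15): 0⊕0⊕0⊕0⊕1⊕1⊕1⊕1 = 0
s8 (pos 8,9,10,11,12,13,14,15): 1⊕1⊕0⊕0⊕1⊕1⊕1⊕1 = 0
Syndrome s8…s1 = 0000 → no error.
Read data bits from positions 3,5,6,7,9,10,11,12,13,14,15: 00001001111

00001001111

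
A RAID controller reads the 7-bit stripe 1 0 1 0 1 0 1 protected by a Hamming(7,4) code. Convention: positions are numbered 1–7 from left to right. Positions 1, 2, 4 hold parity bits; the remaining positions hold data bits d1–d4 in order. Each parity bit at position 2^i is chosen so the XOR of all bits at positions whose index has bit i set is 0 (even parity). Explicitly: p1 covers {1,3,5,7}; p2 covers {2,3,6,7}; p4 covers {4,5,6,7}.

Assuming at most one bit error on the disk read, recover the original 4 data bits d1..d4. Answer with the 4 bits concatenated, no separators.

1101

s1 (pos 1,3,5,7): 1⊕1⊕1⊕1 = 0
s2 (pos 2,3,6,7): 0⊕1⊕0⊕1 = 0
s4 (pos 4,5,6,7): 0⊕1⊕0⊕1 = 0
Syndrome s4…s1 = 000 → no error.
Read data bits from positions 3,5,6,7: 1101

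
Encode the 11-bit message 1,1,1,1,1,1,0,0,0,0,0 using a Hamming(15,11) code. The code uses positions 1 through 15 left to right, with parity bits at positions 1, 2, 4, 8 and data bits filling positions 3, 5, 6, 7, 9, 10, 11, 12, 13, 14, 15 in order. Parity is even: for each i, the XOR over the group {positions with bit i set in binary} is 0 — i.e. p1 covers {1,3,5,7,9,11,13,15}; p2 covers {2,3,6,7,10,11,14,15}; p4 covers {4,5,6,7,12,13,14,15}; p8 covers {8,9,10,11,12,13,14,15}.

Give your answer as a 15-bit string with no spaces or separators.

Place data at non-parity positions: p1 p2 1 p4 1 1 1 p8 1 1 0 0 0 0 0
p1 (pos 1,3,5,7,9,11,13,15): XOR of data positions = 1⊕1⊕1⊕1⊕0⊕0⊕0 = 0
p2 (pos 2,3,6,7,10,11,14,15): XOR of data positions = 1⊕1⊕1⊕1⊕0⊕0⊕0 = 0
p4 (pos 4,5,6,7,12,13,14,15): XOR of data positions = 1⊕1⊕1⊕0⊕0⊕0⊕0 = 1
p8 (pos 8,9,10,11,12,13,14,15): XOR of data positions = 1⊕1⊕0⊕0⊕0⊕0⊕0 = 0
Codeword: 001111101100000

001111101100000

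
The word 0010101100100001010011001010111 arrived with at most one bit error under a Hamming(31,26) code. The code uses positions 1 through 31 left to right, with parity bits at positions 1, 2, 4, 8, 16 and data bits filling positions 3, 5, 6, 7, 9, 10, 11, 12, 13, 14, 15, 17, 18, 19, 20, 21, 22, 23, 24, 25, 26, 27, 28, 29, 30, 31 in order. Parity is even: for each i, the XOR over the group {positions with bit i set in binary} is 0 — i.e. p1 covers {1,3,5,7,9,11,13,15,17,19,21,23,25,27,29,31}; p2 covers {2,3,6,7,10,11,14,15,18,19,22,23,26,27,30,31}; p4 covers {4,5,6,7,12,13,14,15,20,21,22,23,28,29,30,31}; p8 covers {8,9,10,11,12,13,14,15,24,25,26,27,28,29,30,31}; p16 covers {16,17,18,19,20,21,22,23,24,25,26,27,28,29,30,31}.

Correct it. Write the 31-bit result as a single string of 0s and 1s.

s1 (pos 1,3,5,7,9,11,13,15,17,19,21,23,25,27,29,31): 0⊕1⊕1⊕1⊕0⊕1⊕0⊕0⊕0⊕0⊕1⊕0⊕1⊕1⊕1⊕1 = 1
s2 (pos 2,3,6,7,10,11,14,15,18,19,22,23,26,27,30,31): 0⊕1⊕0⊕1⊕0⊕1⊕0⊕0⊕1⊕0⊕1⊕0⊕0⊕1⊕1⊕1 = 0
s4 (pos 4,5,6,7,12,13,14,15,20,21,22,23,28,29,30,31): 0⊕1⊕0⊕1⊕0⊕0⊕0⊕0⊕0⊕1⊕1⊕0⊕0⊕1⊕1⊕1 = 1
s8 (pos 8,9,10,11,12,13,14,15,24,25,26,27,28,29,30,31): 1⊕0⊕0⊕1⊕0⊕0⊕0⊕0⊕0⊕1⊕0⊕1⊕0⊕1⊕1⊕1 = 1
s16 (pos 16,17,18,19,20,21,22,23,24,25,26,27,28,29,30,31): 1⊕0⊕1⊕0⊕0⊕1⊕1⊕0⊕0⊕1⊕0⊕1⊕0⊕1⊕1⊕1 = 1
Syndrome s16…s1 = 11101 → error at position 29.
Flip position 29: 0010101100100001010011001010111 → 0010101100100001010011001010011

0010101100100001010011001010011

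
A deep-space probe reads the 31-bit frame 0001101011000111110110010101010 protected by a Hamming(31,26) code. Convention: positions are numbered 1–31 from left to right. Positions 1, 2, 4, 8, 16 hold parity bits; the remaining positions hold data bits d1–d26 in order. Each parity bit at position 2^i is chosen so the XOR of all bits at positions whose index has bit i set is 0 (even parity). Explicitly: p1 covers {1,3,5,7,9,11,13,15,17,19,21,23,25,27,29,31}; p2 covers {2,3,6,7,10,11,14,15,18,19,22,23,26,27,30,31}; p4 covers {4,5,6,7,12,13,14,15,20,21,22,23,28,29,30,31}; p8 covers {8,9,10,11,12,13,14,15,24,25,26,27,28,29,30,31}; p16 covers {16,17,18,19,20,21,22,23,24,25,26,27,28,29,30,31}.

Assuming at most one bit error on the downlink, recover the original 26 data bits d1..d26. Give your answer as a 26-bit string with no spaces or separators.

s1 (pos 1,3,5,7,9,11,13,15,17,19,21,23,25,27,29,31): 0⊕0⊕1⊕1⊕1⊕0⊕0⊕1⊕1⊕0⊕1⊕0⊕0⊕0⊕0⊕0 = 0
s2 (pos 2,3,6,7,10,11,14,15,18,19,22,23,26,27,30,31): 0⊕0⊕0⊕1⊕1⊕0⊕1⊕1⊕1⊕0⊕0⊕0⊕1⊕0⊕1⊕0 = 1
s4 (pos 4,5,6,7,12,13,14,15,20,21,22,23,28,29,30,31): 1⊕1⊕0⊕1⊕0⊕0⊕1⊕1⊕1⊕1⊕0⊕0⊕1⊕0⊕1⊕0 = 1
s8 (pos 8,9,10,11,12,13,14,15,24,25,26,27,28,29,30,31): 0⊕1⊕1⊕0⊕0⊕0⊕1⊕1⊕1⊕0⊕1⊕0⊕1⊕0⊕1⊕0 = 0
s16 (pos 16,17,18,19,20,21,22,23,24,25,26,27,28,29,30,31): 1⊕1⊕1⊕0⊕1⊕1⊕0⊕0⊕1⊕0⊕1⊕0⊕1⊕0⊕1⊕0 = 1
Syndrome s16…s1 = 10110 → error at position 22.
Flip position 22: 0001101011000111110110010101010 → 0001101011000111110111010101010
Read data bits from positions 3,5,6,7,9,10,11,12,13,14,15,17,18,19,20,21,22,23,24,25,26,27,28,29,30,31: 01011100011110111010101010

01011100011110111010101010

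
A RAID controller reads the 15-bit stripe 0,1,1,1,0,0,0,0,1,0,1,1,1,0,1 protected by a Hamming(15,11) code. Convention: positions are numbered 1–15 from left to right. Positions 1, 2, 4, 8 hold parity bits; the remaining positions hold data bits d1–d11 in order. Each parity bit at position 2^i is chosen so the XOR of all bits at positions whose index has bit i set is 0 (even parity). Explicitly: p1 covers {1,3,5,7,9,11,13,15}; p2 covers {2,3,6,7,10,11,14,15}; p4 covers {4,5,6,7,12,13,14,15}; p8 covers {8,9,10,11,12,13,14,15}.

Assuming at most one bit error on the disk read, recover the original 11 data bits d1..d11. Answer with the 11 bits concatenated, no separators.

s1 (pos 1,3,5,7,9,11,13,15): 0⊕1⊕0⊕0⊕1⊕1⊕1⊕1 = 1
s2 (pos 2,3,6,7,10,11,14,15): 1⊕1⊕0⊕0⊕0⊕1⊕0⊕1 = 0
s4 (pos 4,5,6,7,12,13,14,15): 1⊕0⊕0⊕0⊕1⊕1⊕0⊕1 = 0
s8 (pos 8,9,10,11,12,13,14,15): 0⊕1⊕0⊕1⊕1⊕1⊕0⊕1 = 1
Syndrome s8…s1 = 1001 → error at position 9.
Flip position 9: 011100001011101 → 011100000011101
Read data bits from positions 3,5,6,7,9,10,11,12,13,14,15: 10000011101

10000011101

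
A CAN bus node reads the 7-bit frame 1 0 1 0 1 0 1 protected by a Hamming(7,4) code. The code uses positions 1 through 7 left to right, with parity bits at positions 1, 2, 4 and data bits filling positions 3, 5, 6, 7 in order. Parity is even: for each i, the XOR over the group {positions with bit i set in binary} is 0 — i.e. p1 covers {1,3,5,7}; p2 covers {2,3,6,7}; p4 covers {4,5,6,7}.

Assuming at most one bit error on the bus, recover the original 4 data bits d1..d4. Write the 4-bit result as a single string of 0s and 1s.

s1 (pos 1,3,5,7): 1⊕1⊕1⊕1 = 0
s2 (pos 2,3,6,7): 0⊕1⊕0⊕1 = 0
s4 (pos 4,5,6,7): 0⊕1⊕0⊕1 = 0
Syndrome s4…s1 = 000 → no error.
Read data bits from positions 3,5,6,7: 1101

1101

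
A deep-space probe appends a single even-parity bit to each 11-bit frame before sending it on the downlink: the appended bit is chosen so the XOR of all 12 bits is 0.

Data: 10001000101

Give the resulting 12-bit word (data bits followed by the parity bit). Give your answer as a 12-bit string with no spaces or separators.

XOR of the 11 data bits: 1⊕0⊕0⊕0⊕1⊕0⊕0⊕0⊕1⊕0⊕1 = 0
Parity bit = 0 (so all 12 bits XOR to 0).

100010001010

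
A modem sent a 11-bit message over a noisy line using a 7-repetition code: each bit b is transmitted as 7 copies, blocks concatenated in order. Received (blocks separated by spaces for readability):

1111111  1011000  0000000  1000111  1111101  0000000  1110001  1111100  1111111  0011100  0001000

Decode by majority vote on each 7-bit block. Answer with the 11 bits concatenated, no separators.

Block 1 (1111111): 7 ones → 1
Block 2 (1011000): 3 ones → 0
Block 3 (0000000): 0 ones → 0
Block 4 (1000111): 4 ones → 1
Block 5 (1111101): 6 ones → 1
Block 6 (0000000): 0 ones → 0
Block 7 (1110001): 4 ones → 1
Block 8 (1111100): 5 ones → 1
Block 9 (1111111): 7 ones → 1
Block 10 (0011100): 3 ones → 0
Block 11 (0001000): 1 one → 0

10011011100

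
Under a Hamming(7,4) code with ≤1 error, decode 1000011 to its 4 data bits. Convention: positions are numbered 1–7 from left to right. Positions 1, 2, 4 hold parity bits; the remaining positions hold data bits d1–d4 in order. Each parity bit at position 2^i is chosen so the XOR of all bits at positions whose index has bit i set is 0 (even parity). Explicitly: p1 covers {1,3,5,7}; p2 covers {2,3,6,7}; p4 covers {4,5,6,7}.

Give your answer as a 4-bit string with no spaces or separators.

0011

s1 (pos 1,3,5,7): 1⊕0⊕0⊕1 = 0
s2 (pos 2,3,6,7): 0⊕0⊕1⊕1 = 0
s4 (pos 4,5,6,7): 0⊕0⊕1⊕1 = 0
Syndrome s4…s1 = 000 → no error.
Read data bits from positions 3,5,6,7: 0011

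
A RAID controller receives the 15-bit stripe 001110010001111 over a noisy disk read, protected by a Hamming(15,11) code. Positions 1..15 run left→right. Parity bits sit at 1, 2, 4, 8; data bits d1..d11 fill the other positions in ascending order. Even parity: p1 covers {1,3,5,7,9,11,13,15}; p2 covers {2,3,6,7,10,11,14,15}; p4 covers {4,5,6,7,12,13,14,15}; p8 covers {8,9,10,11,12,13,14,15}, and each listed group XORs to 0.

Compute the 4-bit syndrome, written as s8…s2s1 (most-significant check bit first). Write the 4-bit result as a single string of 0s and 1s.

1010

s1 (pos 1,3,5,7,9,11,13,15): 0⊕1⊕1⊕0⊕0⊕0⊕1⊕1 = 0
s2 (pos 2,3,6,7,10,11,14,15): 0⊕1⊕0⊕0⊕0⊕0⊕1⊕1 = 1
s4 (pos 4,5,6,7,12,13,14,15): 1⊕1⊕0⊕0⊕1⊕1⊕1⊕1 = 0
s8 (pos 8,9,10,11,12,13,14,15): 1⊕0⊕0⊕0⊕1⊕1⊕1⊕1 = 1
Syndrome s8…s1 = 1010 → error at position 10.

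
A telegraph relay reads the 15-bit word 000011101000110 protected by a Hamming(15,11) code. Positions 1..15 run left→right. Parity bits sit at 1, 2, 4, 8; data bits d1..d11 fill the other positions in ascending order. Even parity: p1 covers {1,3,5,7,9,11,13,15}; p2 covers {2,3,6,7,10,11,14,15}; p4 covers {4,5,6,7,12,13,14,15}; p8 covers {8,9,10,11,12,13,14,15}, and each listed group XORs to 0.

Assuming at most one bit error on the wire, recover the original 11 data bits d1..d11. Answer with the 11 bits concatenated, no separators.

s1 (pos 1,3,5,7,9,11,13,15): 0⊕0⊕1⊕1⊕1⊕0⊕1⊕0 = 0
s2 (pos 2,3,6,7,10,11,14,15): 0⊕0⊕1⊕1⊕0⊕0⊕1⊕0 = 1
s4 (pos 4,5,6,7,12,13,14,15): 0⊕1⊕1⊕1⊕0⊕1⊕1⊕0 = 1
s8 (pos 8,9,10,11,12,13,14,15): 0⊕1⊕0⊕0⊕0⊕1⊕1⊕0 = 1
Syndrome s8…s1 = 1110 → error at position 14.
Flip position 14: 000011101000110 → 000011101000100
Read data bits from positions 3,5,6,7,9,10,11,12,13,14,15: 01111000100

01111000100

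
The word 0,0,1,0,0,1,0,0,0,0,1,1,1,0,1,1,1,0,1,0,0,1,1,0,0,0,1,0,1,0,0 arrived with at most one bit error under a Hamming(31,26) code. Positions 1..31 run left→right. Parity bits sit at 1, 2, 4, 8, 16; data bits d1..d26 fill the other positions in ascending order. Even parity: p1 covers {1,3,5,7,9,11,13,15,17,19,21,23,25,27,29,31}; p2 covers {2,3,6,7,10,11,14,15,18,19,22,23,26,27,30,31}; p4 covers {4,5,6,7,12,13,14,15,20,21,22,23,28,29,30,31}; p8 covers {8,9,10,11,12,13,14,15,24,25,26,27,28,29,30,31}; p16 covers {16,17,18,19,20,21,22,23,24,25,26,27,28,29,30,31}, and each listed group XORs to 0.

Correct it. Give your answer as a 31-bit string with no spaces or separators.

0010010000111011101011100010100

s1 (pos 1,3,5,7,9,11,13,15,17,19,21,23,25,27,29,31): 0⊕1⊕0⊕0⊕0⊕1⊕1⊕1⊕1⊕1⊕0⊕1⊕0⊕1⊕1⊕0 = 1
s2 (pos 2,3,6,7,10,11,14,15,18,19,22,23,26,27,30,31): 0⊕1⊕1⊕0⊕0⊕1⊕0⊕1⊕0⊕1⊕1⊕1⊕0⊕1⊕0⊕0 = 0
s4 (pos 4,5,6,7,12,13,14,15,20,21,22,23,28,29,30,31): 0⊕0⊕1⊕0⊕1⊕1⊕0⊕1⊕0⊕0⊕1⊕1⊕0⊕1⊕0⊕0 = 1
s8 (pos 8,9,10,11,12,13,14,15,24,25,26,27,28,29,30,31): 0⊕0⊕0⊕1⊕1⊕1⊕0⊕1⊕0⊕0⊕0⊕1⊕0⊕1⊕0⊕0 = 0
s16 (pos 16,17,18,19,20,21,22,23,24,25,26,27,28,29,30,31): 1⊕1⊕0⊕1⊕0⊕0⊕1⊕1⊕0⊕0⊕0⊕1⊕0⊕1⊕0⊕0 = 1
Syndrome s16…s1 = 10101 → error at position 21.
Flip position 21: 0010010000111011101001100010100 → 0010010000111011101011100010100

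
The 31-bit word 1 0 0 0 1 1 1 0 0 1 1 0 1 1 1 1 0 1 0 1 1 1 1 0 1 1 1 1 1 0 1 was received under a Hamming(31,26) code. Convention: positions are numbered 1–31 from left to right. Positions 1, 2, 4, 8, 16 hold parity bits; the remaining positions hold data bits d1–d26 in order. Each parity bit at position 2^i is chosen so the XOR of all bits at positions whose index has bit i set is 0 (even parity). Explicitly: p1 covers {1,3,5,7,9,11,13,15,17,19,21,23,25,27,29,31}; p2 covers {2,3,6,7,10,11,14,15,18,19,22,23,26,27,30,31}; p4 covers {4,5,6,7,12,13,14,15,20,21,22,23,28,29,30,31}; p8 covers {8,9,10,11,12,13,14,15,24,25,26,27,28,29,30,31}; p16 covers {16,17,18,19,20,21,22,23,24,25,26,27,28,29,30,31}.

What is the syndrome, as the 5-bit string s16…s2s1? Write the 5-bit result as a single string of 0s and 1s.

01100

s1 (pos 1,3,5,7,9,11,13,15,17,19,21,23,25,27,29,31): 1⊕0⊕1⊕1⊕0⊕1⊕1⊕1⊕0⊕0⊕1⊕1⊕1⊕1⊕1⊕1 = 0
s2 (pos 2,3,6,7,10,11,14,15,18,19,22,23,26,27,30,31): 0⊕0⊕1⊕1⊕1⊕1⊕1⊕1⊕1⊕0⊕1⊕1⊕1⊕1⊕0⊕1 = 0
s4 (pos 4,5,6,7,12,13,14,15,20,21,22,23,28,29,30,31): 0⊕1⊕1⊕1⊕0⊕1⊕1⊕1⊕1⊕1⊕1⊕1⊕1⊕1⊕0⊕1 = 1
s8 (pos 8,9,10,11,12,13,14,15,24,25,26,27,28,29,30,31): 0⊕0⊕1⊕1⊕0⊕1⊕1⊕1⊕0⊕1⊕1⊕1⊕1⊕1⊕0⊕1 = 1
s16 (pos 16,17,18,19,20,21,22,23,24,25,26,27,28,29,30,31): 1⊕0⊕1⊕0⊕1⊕1⊕1⊕1⊕0⊕1⊕1⊕1⊕1⊕1⊕0⊕1 = 0
Syndrome s16…s1 = 01100 → error at position 12.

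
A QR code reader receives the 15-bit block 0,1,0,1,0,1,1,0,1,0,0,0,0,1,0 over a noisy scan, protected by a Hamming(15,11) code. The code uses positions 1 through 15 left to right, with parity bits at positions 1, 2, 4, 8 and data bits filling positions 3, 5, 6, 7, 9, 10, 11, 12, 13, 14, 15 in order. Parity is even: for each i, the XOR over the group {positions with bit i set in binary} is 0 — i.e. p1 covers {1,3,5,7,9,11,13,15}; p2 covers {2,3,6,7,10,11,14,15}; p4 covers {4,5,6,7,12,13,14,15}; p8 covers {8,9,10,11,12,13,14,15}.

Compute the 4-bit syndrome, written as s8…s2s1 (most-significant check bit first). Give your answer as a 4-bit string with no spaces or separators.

s1 (pos 1,3,5,7,9,11,13,15): 0⊕0⊕0⊕1⊕1⊕0⊕0⊕0 = 0
s2 (pos 2,3,6,7,10,11,14,15): 1⊕0⊕1⊕1⊕0⊕0⊕1⊕0 = 0
s4 (pos 4,5,6,7,12,13,14,15): 1⊕0⊕1⊕1⊕0⊕0⊕1⊕0 = 0
s8 (pos 8,9,10,11,12,13,14,15): 0⊕1⊕0⊕0⊕0⊕0⊕1⊕0 = 0
Syndrome s8…s1 = 0000 → no error.

0000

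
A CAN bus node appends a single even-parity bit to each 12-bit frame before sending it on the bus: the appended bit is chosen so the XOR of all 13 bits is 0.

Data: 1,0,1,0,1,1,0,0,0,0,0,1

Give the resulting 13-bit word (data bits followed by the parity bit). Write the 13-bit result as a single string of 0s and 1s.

XOR of the 12 data bits: 1⊕0⊕1⊕0⊕1⊕1⊕0⊕0⊕0⊕0⊕0⊕1 = 1
Parity bit = 1 (so all 13 bits XOR to 0).

1010110000011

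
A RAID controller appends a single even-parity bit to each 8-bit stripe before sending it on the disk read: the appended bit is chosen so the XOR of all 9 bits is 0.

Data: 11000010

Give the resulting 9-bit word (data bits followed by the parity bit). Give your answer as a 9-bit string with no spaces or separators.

110000101

XOR of the 8 data bits: 1⊕1⊕0⊕0⊕0⊕0⊕1⊕0 = 1
Parity bit = 1 (so all 9 bits XOR to 0).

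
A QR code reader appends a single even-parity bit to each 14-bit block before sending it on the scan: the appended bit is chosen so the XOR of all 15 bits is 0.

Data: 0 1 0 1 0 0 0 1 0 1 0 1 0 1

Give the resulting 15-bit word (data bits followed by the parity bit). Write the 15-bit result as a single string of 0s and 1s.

010100010101010

XOR of the 14 data bits: 0⊕1⊕0⊕1⊕0⊕0⊕0⊕1⊕0⊕1⊕0⊕1⊕0⊕1 = 0
Parity bit = 0 (so all 15 bits XOR to 0).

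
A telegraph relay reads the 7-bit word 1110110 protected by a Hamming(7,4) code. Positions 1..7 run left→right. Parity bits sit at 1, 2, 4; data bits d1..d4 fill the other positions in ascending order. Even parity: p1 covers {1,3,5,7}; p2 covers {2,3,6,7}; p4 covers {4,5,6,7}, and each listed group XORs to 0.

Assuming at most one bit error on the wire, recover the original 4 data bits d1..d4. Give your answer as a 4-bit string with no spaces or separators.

s1 (pos 1,3,5,7): 1⊕1⊕1⊕0 = 1
s2 (pos 2,3,6,7): 1⊕1⊕1⊕0 = 1
s4 (pos 4,5,6,7): 0⊕1⊕1⊕0 = 0
Syndrome s4…s1 = 011 → error at position 3.
Flip position 3: 1110110 → 1100110
Read data bits from positions 3,5,6,7: 0110

0110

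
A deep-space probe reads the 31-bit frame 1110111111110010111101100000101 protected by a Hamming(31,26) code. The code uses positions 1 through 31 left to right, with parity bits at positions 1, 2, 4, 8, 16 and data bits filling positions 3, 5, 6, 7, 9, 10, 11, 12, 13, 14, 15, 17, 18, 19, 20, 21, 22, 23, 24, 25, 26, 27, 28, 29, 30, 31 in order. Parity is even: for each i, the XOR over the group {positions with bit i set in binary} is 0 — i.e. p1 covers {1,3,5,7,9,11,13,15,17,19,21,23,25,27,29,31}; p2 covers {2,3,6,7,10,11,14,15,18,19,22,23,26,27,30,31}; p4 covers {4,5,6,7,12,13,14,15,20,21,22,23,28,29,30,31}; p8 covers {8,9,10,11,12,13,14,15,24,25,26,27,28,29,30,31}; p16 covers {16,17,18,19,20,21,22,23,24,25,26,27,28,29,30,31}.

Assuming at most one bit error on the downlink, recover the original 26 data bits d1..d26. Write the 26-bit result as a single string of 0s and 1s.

11111111001111101100000101

s1 (pos 1,3,5,7,9,11,13,15,17,19,21,23,25,27,29,31): 1⊕1⊕1⊕1⊕1⊕1⊕0⊕1⊕1⊕1⊕0⊕1⊕0⊕0⊕1⊕1 = 0
s2 (pos 2,3,6,7,10,11,14,15,18,19,22,23,26,27,30,31): 1⊕1⊕1⊕1⊕1⊕1⊕0⊕1⊕1⊕1⊕1⊕1⊕0⊕0⊕0⊕1 = 0
s4 (pos 4,5,6,7,12,13,14,15,20,21,22,23,28,29,30,31): 0⊕1⊕1⊕1⊕1⊕0⊕0⊕1⊕1⊕0⊕1⊕1⊕0⊕1⊕0⊕1 = 0
s8 (pos 8,9,10,11,12,13,14,15,24,25,26,27,28,29,30,31): 1⊕1⊕1⊕1⊕1⊕0⊕0⊕1⊕0⊕0⊕0⊕0⊕0⊕1⊕0⊕1 = 0
s16 (pos 16,17,18,19,20,21,22,23,24,25,26,27,28,29,30,31): 0⊕1⊕1⊕1⊕1⊕0⊕1⊕1⊕0⊕0⊕0⊕0⊕0⊕1⊕0⊕1 = 0
Syndrome s16…s1 = 00000 → no error.
Read data bits from positions 3,5,6,7,9,10,11,12,13,14,15,17,18,19,20,21,22,23,24,25,26,27,28,29,30,31: 11111111001111101100000101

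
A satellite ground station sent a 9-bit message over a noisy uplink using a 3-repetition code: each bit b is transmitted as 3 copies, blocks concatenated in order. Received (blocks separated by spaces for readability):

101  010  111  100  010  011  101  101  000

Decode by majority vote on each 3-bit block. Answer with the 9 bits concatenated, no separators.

Block 1 (101): 2 ones → 1
Block 2 (010): 1 one → 0
Block 3 (111): 3 ones → 1
Block 4 (100): 1 one → 0
Block 5 (010): 1 one → 0
Block 6 (011): 2 ones → 1
Block 7 (101): 2 ones → 1
Block 8 (101): 2 ones → 1
Block 9 (000): 0 ones → 0

101001110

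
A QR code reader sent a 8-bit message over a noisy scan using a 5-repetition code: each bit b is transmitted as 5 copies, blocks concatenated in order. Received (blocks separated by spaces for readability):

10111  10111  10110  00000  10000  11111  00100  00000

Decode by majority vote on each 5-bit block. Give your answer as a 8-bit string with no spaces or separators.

Block 1 (10111): 4 ones → 1
Block 2 (10111): 4 ones → 1
Block 3 (10110): 3 ones → 1
Block 4 (00000): 0 ones → 0
Block 5 (10000): 1 one → 0
Block 6 (11111): 5 ones → 1
Block 7 (00100): 1 one → 0
Block 8 (00000): 0 ones → 0

11100100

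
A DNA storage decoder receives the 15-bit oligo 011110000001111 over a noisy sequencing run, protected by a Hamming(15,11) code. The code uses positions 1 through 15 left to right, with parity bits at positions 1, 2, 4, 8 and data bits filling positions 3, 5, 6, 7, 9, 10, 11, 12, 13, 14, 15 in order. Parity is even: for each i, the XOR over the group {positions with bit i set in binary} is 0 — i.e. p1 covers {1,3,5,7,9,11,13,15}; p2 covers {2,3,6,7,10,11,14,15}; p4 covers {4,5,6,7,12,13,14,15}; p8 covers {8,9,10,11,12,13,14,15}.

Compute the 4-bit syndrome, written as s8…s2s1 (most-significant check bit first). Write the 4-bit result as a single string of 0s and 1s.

s1 (pos 1,3,5,7,9,11,13,15): 0⊕1⊕1⊕0⊕0⊕0⊕1⊕1 = 0
s2 (pos 2,3,6,7,10,11,14,15): 1⊕1⊕0⊕0⊕0⊕0⊕1⊕1 = 0
s4 (pos 4,5,6,7,12,13,14,15): 1⊕1⊕0⊕0⊕1⊕1⊕1⊕1 = 0
s8 (pos 8,9,10,11,12,13,14,15): 0⊕0⊕0⊕0⊕1⊕1⊕1⊕1 = 0
Syndrome s8…s1 = 0000 → no error.

0000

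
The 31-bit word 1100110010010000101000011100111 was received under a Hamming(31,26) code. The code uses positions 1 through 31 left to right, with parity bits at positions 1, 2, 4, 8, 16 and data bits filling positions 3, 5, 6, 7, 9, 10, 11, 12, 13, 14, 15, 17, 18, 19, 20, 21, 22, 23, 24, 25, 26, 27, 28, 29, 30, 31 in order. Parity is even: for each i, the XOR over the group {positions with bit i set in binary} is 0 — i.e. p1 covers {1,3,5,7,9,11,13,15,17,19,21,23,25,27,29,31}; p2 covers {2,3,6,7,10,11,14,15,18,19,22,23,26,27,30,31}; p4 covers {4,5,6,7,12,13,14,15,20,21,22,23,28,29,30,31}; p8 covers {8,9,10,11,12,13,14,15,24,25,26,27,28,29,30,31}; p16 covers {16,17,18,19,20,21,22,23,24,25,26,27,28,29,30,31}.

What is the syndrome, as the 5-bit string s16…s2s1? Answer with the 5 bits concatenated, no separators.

s1 (pos 1,3,5,7,9,11,13,15,17,19,21,23,25,27,29,31): 1⊕0⊕1⊕0⊕1⊕0⊕0⊕0⊕1⊕1⊕0⊕0⊕1⊕0⊕1⊕1 = 0
s2 (pos 2,3,6,7,10,11,14,15,18,19,22,23,26,27,30,31): 1⊕0⊕1⊕0⊕0⊕0⊕0⊕0⊕0⊕1⊕0⊕0⊕1⊕0⊕1⊕1 = 0
s4 (pos 4,5,6,7,12,13,14,15,20,21,22,23,28,29,30,31): 0⊕1⊕1⊕0⊕1⊕0⊕0⊕0⊕0⊕0⊕0⊕0⊕0⊕1⊕1⊕1 = 0
s8 (pos 8,9,10,11,12,13,14,15,24,25,26,27,28,29,30,31): 0⊕1⊕0⊕0⊕1⊕0⊕0⊕0⊕1⊕1⊕1⊕0⊕0⊕1⊕1⊕1 = 0
s16 (pos 16,17,18,19,20,21,22,23,24,25,26,27,28,29,30,31): 0⊕1⊕0⊕1⊕0⊕0⊕0⊕0⊕1⊕1⊕1⊕0⊕0⊕1⊕1⊕1 = 0
Syndrome s16…s1 = 00000 → no error.

00000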